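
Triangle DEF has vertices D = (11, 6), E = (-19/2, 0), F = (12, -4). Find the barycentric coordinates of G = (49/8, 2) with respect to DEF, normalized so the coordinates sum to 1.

(1/2, 1/4, 1/4)

Signed area of the reference triangle: [DEF] = ½·(11·(0−(-4)) + (-19/2)·(-4−6) + 12·(6−0)) = ½·(44 + 95 + 72) = 211/2.
[GEF] = ½·((49/8)·(0−(-4)) + (-19/2)·(-4−2) + 12·(2−0)) = ½·(49/2 + 57 + 24) = 211/4, so the D-coordinate is (211/4)/(211/2) = 1/2.
[DGF] = ½·(11·(2−(-4)) + (49/8)·(-4−6) + 12·(6−2)) = ½·(66 − 245/4 + 48) = 211/8, so the E-coordinate is 1/4.
[DEG] = ½·(11·(0−2) + (-19/2)·(2−6) + (49/8)·(6−0)) = ½·(-22 + 38 + 147/4) = 211/8, so the F-coordinate is 1/4.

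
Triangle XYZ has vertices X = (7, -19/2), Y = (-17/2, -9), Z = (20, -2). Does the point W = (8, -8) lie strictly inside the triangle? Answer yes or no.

yes

Barycentric coordinates of W: (348/491, 48/491, 95/491).
The three coordinates are positive, positive, positive; a point is interior exactly when all three are positive.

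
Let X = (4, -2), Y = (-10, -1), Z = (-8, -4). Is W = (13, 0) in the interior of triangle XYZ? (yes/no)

no

Barycentric coordinates of W: (71/40, 3/20, -37/40).
The three coordinates are positive, positive, negative; a point is interior exactly when all three are positive.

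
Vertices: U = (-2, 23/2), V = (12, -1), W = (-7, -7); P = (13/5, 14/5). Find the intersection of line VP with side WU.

(-11/3, 16/3)

Barycentric coordinates of P with respect to UVW: (2/5, 2/5, 1/5).
On side WU the V-coordinate is zero; dropping P's V-weight 2/5 and renormalizing the remaining 1/5 : 2/5 gives weights 1/3, 2/3 on W, U.
Q = (1/3)·(-7, -7) + (2/3)·(-2, 23/2) = (-11/3, 16/3).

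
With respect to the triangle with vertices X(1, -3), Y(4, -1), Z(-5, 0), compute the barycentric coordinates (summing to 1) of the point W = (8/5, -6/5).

(1/5, 3/5, 1/5)

Signed area of the reference triangle: [XYZ] = ½·(1·(-1−0) + 4·(0−(-3)) + (-5)·(-3−(-1))) = ½·(-1 + 12 + 10) = 21/2.
[WYZ] = ½·((8/5)·(-1−0) + 4·(0−(-6/5)) + (-5)·(-6/5−(-1))) = ½·(-8/5 + 24/5 + 1) = 21/10, so the X-coordinate is (21/10)/(21/2) = 1/5.
[XWZ] = ½·(1·(-6/5−0) + (8/5)·(0−(-3)) + (-5)·(-3−(-6/5))) = ½·(-6/5 + 24/5 + 9) = 63/10, so the Y-coordinate is 3/5.
[XYW] = ½·(1·(-1−(-6/5)) + 4·(-6/5−(-3)) + (8/5)·(-3−(-1))) = ½·(1/5 + 36/5 − 16/5) = 21/10, so the Z-coordinate is 1/5.
Check: 1/5 + 3/5 + 1/5 = 1.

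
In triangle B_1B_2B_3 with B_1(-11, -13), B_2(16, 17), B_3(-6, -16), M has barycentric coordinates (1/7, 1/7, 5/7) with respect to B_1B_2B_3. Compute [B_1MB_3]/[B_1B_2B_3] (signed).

1/7

The signed ratio [B_1MB_3]/[B_1B_2B_3] equals the barycentric coordinate of M at vertex B_2, which is 1/7.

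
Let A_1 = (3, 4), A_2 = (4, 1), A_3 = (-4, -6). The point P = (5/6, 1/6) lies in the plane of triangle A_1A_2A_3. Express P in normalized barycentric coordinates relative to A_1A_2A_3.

(1/2, 1/6, 1/3)

Signed area of the reference triangle: [A_1A_2A_3] = ½·(3·(1−(-6)) + 4·(-6−4) + (-4)·(4−1)) = ½·(21 − 40 − 12) = -31/2.
[PA_2A_3] = ½·((5/6)·(1−(-6)) + 4·(-6−(1/6)) + (-4)·(1/6−1)) = ½·(35/6 − 74/3 + 10/3) = -31/4, so the A_1-coordinate is (-31/4)/(-31/2) = 1/2.
[A_1PA_3] = ½·(3·(1/6−(-6)) + (5/6)·(-6−4) + (-4)·(4−(1/6))) = ½·(37/2 − 25/3 − 46/3) = -31/12, so the A_2-coordinate is 1/6.
[A_1A_2P] = ½·(3·(1−(1/6)) + 4·(1/6−4) + (5/6)·(4−1)) = ½·(5/2 − 46/3 + 5/2) = -31/6, so the A_3-coordinate is 1/3.
Check: 1/2 + 1/6 + 1/3 = 1.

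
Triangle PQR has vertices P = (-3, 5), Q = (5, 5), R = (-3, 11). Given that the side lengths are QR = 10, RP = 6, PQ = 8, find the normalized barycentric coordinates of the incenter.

(5/12, 1/4, 1/3)

The incenter has barycentric coordinates proportional to the opposite side lengths: (10 : 6 : 8).
Normalizing by 10+6+8 = 24 gives (5/12, 1/4, 1/3).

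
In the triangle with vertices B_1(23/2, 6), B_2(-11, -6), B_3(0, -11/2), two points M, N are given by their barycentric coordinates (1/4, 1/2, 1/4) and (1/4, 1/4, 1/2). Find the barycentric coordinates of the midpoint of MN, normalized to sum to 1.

(1/4, 3/8, 3/8)

Since both coordinate triples sum to 1, the midpoint's barycentrics are the componentwise average.
(1/4+1/4)/2 = 1/4; similarly 3/8 and 3/8.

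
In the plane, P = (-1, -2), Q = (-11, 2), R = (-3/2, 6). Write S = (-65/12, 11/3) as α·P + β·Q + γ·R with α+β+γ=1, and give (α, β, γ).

(1/12, 5/12, 1/2)

Signed area of the reference triangle: [PQR] = ½·((-1)·(2−6) + (-11)·(6−(-2)) + (-3/2)·(-2−2)) = ½·(4 − 88 + 6) = -39.
[SQR] = ½·((-65/12)·(2−6) + (-11)·(6−(11/3)) + (-3/2)·(11/3−2)) = ½·(65/3 − 77/3 − 5/2) = -13/4, so the P-coordinate is (-13/4)/(-39) = 1/12.
[PSR] = ½·((-1)·(11/3−6) + (-65/12)·(6−(-2)) + (-3/2)·(-2−(11/3))) = ½·(7/3 − 130/3 + 17/2) = -65/4, so the Q-coordinate is 5/12.
[PQS] = ½·((-1)·(2−(11/3)) + (-11)·(11/3−(-2)) + (-65/12)·(-2−2)) = ½·(5/3 − 187/3 + 65/3) = -39/2, so the R-coordinate is 1/2.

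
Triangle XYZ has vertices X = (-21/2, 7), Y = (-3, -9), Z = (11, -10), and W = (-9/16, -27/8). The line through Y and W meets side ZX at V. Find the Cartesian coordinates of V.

(1/4, -3/2)

Barycentric coordinates of W with respect to XYZ: (3/8, 1/4, 3/8).
On side ZX the Y-coordinate is zero; dropping W's Y-weight 1/4 and renormalizing the remaining 3/8 : 3/8 gives weights 1/2, 1/2 on Z, X.
V = (1/2)·(11, -10) + (1/2)·(-21/2, 7) = (1/4, -3/2).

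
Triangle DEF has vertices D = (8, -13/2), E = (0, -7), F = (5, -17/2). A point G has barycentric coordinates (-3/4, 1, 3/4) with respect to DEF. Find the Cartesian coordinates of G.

G = (-3/4)·D + 1·E + (3/4)·F.
x-coordinate: (-3/4)·8 + 1·0 + (3/4)·5 = -9/4.
y-coordinate: (-3/4)·(-13/2) + 1·(-7) + (3/4)·(-17/2) = -17/2.

(-9/4, -17/2)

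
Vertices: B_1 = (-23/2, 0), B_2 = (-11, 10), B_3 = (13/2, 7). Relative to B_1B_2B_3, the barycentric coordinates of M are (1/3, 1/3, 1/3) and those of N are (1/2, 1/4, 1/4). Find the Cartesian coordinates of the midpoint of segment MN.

Barycentric coordinates of the midpoint are the average: (5/12, 7/24, 7/24).
Converting: (5/12)·B_1 + (7/24)·B_2 + (7/24)·B_3 = (-293/48, 119/24).

(-293/48, 119/24)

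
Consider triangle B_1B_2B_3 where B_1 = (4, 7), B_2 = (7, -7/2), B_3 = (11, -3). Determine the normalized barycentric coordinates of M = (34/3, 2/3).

Signed area of the reference triangle: [B_1B_2B_3] = ½·(4·(-7/2−(-3)) + 7·(-3−7) + 11·(7−(-7/2))) = ½·(-2 − 70 + 231/2) = 87/4.
[MB_2B_3] = ½·((34/3)·(-7/2−(-3)) + 7·(-3−(2/3)) + 11·(2/3−(-7/2))) = ½·(-17/3 − 77/3 + 275/6) = 29/4, so the B_1-coordinate is (29/4)/(87/4) = 1/3.
[B_1MB_3] = ½·(4·(2/3−(-3)) + (34/3)·(-3−7) + 11·(7−(2/3))) = ½·(44/3 − 340/3 + 209/3) = -29/2, so the B_2-coordinate is -2/3.
[B_1B_2M] = ½·(4·(-7/2−(2/3)) + 7·(2/3−7) + (34/3)·(7−(-7/2))) = ½·(-50/3 − 133/3 + 119) = 29, so the B_3-coordinate is 4/3.

(1/3, -2/3, 4/3)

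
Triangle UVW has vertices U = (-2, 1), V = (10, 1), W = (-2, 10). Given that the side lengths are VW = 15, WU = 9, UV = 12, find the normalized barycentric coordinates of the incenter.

The incenter has barycentric coordinates proportional to the opposite side lengths: (15 : 9 : 12).
Normalizing by 15+9+12 = 36 gives (5/12, 1/4, 1/3).

(5/12, 1/4, 1/3)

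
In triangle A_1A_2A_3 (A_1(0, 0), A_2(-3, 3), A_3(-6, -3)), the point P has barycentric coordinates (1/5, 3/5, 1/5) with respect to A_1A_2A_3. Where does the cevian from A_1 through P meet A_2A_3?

(-15/4, 3/2)

Line A_1P meets A_2A_3 where the A_1-coordinate vanishes; zeroing P's A_1-weight and renormalizing leaves A_2, A_3-weights 3/5 : 1/5 → (3/4, 1/4).
So Q = (3/4)·A_2 + (1/4)·A_3 = (-15/4, 3/2).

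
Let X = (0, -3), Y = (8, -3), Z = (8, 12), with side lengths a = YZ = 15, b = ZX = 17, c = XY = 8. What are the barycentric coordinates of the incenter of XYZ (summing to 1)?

The incenter has barycentric coordinates proportional to the opposite side lengths: (15 : 17 : 8).
Normalizing by 15+17+8 = 40 gives (3/8, 17/40, 1/5).

(3/8, 17/40, 1/5)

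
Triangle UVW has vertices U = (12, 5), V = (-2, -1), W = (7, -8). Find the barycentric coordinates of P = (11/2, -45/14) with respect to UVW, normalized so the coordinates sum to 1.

Signed area of the reference triangle: [UVW] = ½·(12·(-1−(-8)) + (-2)·(-8−5) + 7·(5−(-1))) = ½·(84 + 26 + 42) = 76.
[PVW] = ½·((11/2)·(-1−(-8)) + (-2)·(-8−(-45/14)) + 7·(-45/14−(-1))) = ½·(77/2 + 67/7 − 31/2) = 114/7, so the U-coordinate is (114/7)/76 = 3/14.
[UPW] = ½·(12·(-45/14−(-8)) + (11/2)·(-8−5) + 7·(5−(-45/14))) = ½·(402/7 − 143/2 + 115/2) = 152/7, so the V-coordinate is 2/7.
[UVP] = ½·(12·(-1−(-45/14)) + (-2)·(-45/14−5) + (11/2)·(5−(-1))) = ½·(186/7 + 115/7 + 33) = 38, so the W-coordinate is 1/2.
Check: 3/14 + 2/7 + 1/2 = 1.

(3/14, 2/7, 1/2)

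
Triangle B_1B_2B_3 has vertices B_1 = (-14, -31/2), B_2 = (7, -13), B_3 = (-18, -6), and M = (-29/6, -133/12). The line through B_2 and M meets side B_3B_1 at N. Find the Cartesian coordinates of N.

Barycentric coordinates of M with respect to B_1B_2B_3: (1/6, 1/2, 1/3).
On side B_3B_1 the B_2-coordinate is zero; dropping M's B_2-weight 1/2 and renormalizing the remaining 1/3 : 1/6 gives weights 2/3, 1/3 on B_3, B_1.
N = (2/3)·(-18, -6) + (1/3)·(-14, -31/2) = (-50/3, -55/6).

(-50/3, -55/6)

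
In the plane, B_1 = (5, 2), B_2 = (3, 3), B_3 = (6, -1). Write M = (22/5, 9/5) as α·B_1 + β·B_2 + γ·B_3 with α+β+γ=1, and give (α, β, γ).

Signed area of the reference triangle: [B_1B_2B_3] = ½·(5·(3−(-1)) + 3·(-1−2) + 6·(2−3)) = ½·(20 − 9 − 6) = 5/2.
[MB_2B_3] = ½·((22/5)·(3−(-1)) + 3·(-1−(9/5)) + 6·(9/5−3)) = ½·(88/5 − 42/5 − 36/5) = 1, so the B_1-coordinate is 1/(5/2) = 2/5.
[B_1MB_3] = ½·(5·(9/5−(-1)) + (22/5)·(-1−2) + 6·(2−(9/5))) = ½·(14 − 66/5 + 6/5) = 1, so the B_2-coordinate is 2/5.
[B_1B_2M] = ½·(5·(3−(9/5)) + 3·(9/5−2) + (22/5)·(2−3)) = ½·(6 − 3/5 − 22/5) = 1/2, so the B_3-coordinate is 1/5.

(2/5, 2/5, 1/5)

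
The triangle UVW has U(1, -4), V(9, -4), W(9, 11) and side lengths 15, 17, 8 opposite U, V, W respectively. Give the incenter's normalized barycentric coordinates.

The incenter has barycentric coordinates proportional to the opposite side lengths: (15 : 17 : 8).
Normalizing by 15+17+8 = 40 gives (3/8, 17/40, 1/5).

(3/8, 17/40, 1/5)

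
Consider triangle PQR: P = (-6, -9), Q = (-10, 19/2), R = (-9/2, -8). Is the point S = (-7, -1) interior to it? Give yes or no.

Barycentric coordinates of S: (21/127, 52/127, 54/127).
The three coordinates are positive, positive, positive; a point is interior exactly when all three are positive.

yes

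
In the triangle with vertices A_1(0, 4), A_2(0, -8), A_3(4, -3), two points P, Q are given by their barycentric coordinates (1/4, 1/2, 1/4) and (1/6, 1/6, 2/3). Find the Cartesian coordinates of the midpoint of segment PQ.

(11/6, -77/24)

Barycentric coordinates of the midpoint are the average: (5/24, 1/3, 11/24).
Converting: (5/24)·A_1 + (1/3)·A_2 + (11/24)·A_3 = (11/6, -77/24).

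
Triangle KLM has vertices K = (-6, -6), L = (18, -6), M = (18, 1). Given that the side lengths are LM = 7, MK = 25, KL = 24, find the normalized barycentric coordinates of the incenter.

(1/8, 25/56, 3/7)

The incenter has barycentric coordinates proportional to the opposite side lengths: (7 : 25 : 24).
Normalizing by 7+25+24 = 56 gives (1/8, 25/56, 3/7).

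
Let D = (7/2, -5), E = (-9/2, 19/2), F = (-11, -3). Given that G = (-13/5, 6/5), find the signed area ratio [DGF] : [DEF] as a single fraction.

[DEF] = ½·((7/2)·(19/2−(-3)) + (-9/2)·(-3−(-5)) + (-11)·(-5−(19/2))) = ½·(175/4 − 9 + 319/2) = 777/8.
[DGF] = ½·((7/2)·(6/5−(-3)) + (-13/5)·(-3−(-5)) + (-11)·(-5−(6/5))) = ½·(147/10 − 26/5 + 341/5) = 777/20, so the ratio is (777/20)/(777/8) = 2/5.

2/5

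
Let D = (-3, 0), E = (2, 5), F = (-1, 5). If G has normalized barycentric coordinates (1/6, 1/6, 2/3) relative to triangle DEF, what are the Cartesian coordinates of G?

(-5/6, 25/6)

G = (1/6)·D + (1/6)·E + (2/3)·F.
x-coordinate: (1/6)·(-3) + (1/6)·2 + (2/3)·(-1) = -5/6.
y-coordinate: (1/6)·0 + (1/6)·5 + (2/3)·5 = 25/6.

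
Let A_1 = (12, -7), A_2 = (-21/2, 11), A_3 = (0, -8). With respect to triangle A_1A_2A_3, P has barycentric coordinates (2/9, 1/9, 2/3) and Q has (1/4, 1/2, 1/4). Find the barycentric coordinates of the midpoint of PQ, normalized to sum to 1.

(17/72, 11/36, 11/24)

Since both coordinate triples sum to 1, the midpoint's barycentrics are the componentwise average.
(2/9+1/4)/2 = 17/72; similarly 11/36 and 11/24.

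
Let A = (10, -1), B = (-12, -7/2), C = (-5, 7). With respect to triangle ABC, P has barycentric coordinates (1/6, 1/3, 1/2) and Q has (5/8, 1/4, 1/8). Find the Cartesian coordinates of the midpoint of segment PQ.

Barycentric coordinates of the midpoint are the average: (19/48, 7/24, 5/16).
Converting: (19/48)·A + (7/24)·B + (5/16)·C = (-53/48, 37/48).

(-53/48, 37/48)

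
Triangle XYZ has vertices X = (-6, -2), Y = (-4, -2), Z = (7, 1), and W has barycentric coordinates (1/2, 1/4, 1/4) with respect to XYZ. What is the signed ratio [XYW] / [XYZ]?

1/4

The signed ratio [XYW]/[XYZ] equals the barycentric coordinate of W at vertex Z, which is 1/4.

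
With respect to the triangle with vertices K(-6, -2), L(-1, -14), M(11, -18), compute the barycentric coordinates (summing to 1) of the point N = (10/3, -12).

Signed area of the reference triangle: [KLM] = ½·((-6)·(-14−(-18)) + (-1)·(-18−(-2)) + 11·(-2−(-14))) = ½·(-24 + 16 + 132) = 62.
[NLM] = ½·((10/3)·(-14−(-18)) + (-1)·(-18−(-12)) + 11·(-12−(-14))) = ½·(40/3 + 6 + 22) = 62/3, so the K-coordinate is (62/3)/62 = 1/3.
[KNM] = ½·((-6)·(-12−(-18)) + (10/3)·(-18−(-2)) + 11·(-2−(-12))) = ½·(-36 − 160/3 + 110) = 31/3, so the L-coordinate is 1/6.
[KLN] = ½·((-6)·(-14−(-12)) + (-1)·(-12−(-2)) + (10/3)·(-2−(-14))) = ½·(12 + 10 + 40) = 31, so the M-coordinate is 1/2.

(1/3, 1/6, 1/2)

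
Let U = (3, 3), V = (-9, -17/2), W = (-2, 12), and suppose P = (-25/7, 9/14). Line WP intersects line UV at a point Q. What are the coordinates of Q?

(-21/5, -39/10)

Barycentric coordinates of P with respect to UVW: (2/7, 3/7, 2/7).
On side UV the W-coordinate is zero; dropping P's W-weight 2/7 and renormalizing the remaining 2/7 : 3/7 gives weights 2/5, 3/5 on U, V.
Q = (2/5)·(3, 3) + (3/5)·(-9, -17/2) = (-21/5, -39/10).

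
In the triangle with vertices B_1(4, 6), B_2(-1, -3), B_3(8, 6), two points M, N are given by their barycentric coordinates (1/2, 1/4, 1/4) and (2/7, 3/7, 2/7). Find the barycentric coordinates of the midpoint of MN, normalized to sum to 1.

(11/28, 19/56, 15/56)

Since both coordinate triples sum to 1, the midpoint's barycentrics are the componentwise average.
(1/2+2/7)/2 = 11/28; similarly 19/56 and 15/56.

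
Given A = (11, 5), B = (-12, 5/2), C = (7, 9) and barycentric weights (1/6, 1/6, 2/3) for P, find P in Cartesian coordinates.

P = (1/6)·A + (1/6)·B + (2/3)·C.
x-coordinate: (1/6)·11 + (1/6)·(-12) + (2/3)·7 = 9/2.
y-coordinate: (1/6)·5 + (1/6)·(5/2) + (2/3)·9 = 29/4.

(9/2, 29/4)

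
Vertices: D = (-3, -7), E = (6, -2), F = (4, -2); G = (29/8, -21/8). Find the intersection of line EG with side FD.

(17/6, -17/6)

Barycentric coordinates of G with respect to DEF: (1/8, 1/4, 5/8).
On side FD the E-coordinate is zero; dropping G's E-weight 1/4 and renormalizing the remaining 5/8 : 1/8 gives weights 5/6, 1/6 on F, D.
H = (5/6)·(4, -2) + (1/6)·(-3, -7) = (17/6, -17/6).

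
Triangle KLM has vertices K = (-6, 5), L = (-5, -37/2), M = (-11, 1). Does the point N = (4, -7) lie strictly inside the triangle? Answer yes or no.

Barycentric coordinates of N: (163/81, 200/243, -446/243).
The three coordinates are positive, positive, negative; a point is interior exactly when all three are positive.

no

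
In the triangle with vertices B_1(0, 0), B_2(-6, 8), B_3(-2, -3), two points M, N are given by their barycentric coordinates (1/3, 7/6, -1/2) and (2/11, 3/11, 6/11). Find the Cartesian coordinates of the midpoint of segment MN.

Barycentric coordinates of the midpoint are the average: (17/66, 95/132, 1/44).
Converting: (17/66)·B_1 + (95/132)·B_2 + (1/44)·B_3 = (-48/11, 751/132).

(-48/11, 751/132)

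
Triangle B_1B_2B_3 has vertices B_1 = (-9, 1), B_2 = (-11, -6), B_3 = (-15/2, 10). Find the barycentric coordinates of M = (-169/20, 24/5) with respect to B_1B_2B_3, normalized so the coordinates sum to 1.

Signed area of the reference triangle: [B_1B_2B_3] = ½·((-9)·(-6−10) + (-11)·(10−1) + (-15/2)·(1−(-6))) = ½·(144 − 99 − 105/2) = -15/4.
[MB_2B_3] = ½·((-169/20)·(-6−10) + (-11)·(10−(24/5)) + (-15/2)·(24/5−(-6))) = ½·(676/5 − 286/5 − 81) = -3/2, so the B_1-coordinate is (-3/2)/(-15/4) = 2/5.
[B_1MB_3] = ½·((-9)·(24/5−10) + (-169/20)·(10−1) + (-15/2)·(1−(24/5))) = ½·(234/5 − 1521/20 + 57/2) = -3/8, so the B_2-coordinate is 1/10.
[B_1B_2M] = ½·((-9)·(-6−(24/5)) + (-11)·(24/5−1) + (-169/20)·(1−(-6))) = ½·(486/5 − 209/5 − 1183/20) = -15/8, so the B_3-coordinate is 1/2.

(2/5, 1/10, 1/2)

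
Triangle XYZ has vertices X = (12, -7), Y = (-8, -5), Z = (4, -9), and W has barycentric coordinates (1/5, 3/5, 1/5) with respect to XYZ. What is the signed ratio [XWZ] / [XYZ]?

The signed ratio [XWZ]/[XYZ] equals the barycentric coordinate of W at vertex Y, which is 3/5.

3/5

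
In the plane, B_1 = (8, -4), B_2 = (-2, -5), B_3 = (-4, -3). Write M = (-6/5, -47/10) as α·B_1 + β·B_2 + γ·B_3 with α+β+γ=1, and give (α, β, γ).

(1/10, 4/5, 1/10)

Signed area of the reference triangle: [B_1B_2B_3] = ½·(8·(-5−(-3)) + (-2)·(-3−(-4)) + (-4)·(-4−(-5))) = ½·(-16 − 2 − 4) = -11.
[MB_2B_3] = ½·((-6/5)·(-5−(-3)) + (-2)·(-3−(-47/10)) + (-4)·(-47/10−(-5))) = ½·(12/5 − 17/5 − 6/5) = -11/10, so the B_1-coordinate is (-11/10)/(-11) = 1/10.
[B_1MB_3] = ½·(8·(-47/10−(-3)) + (-6/5)·(-3−(-4)) + (-4)·(-4−(-47/10))) = ½·(-68/5 − 6/5 − 14/5) = -44/5, so the B_2-coordinate is 4/5.
[B_1B_2M] = ½·(8·(-5−(-47/10)) + (-2)·(-47/10−(-4)) + (-6/5)·(-4−(-5))) = ½·(-12/5 + 7/5 − 6/5) = -11/10, so the B_3-coordinate is 1/10.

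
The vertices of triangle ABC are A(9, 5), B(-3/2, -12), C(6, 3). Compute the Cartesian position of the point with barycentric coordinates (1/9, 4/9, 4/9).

(3, -31/9)

P = (1/9)·A + (4/9)·B + (4/9)·C.
x-coordinate: (1/9)·9 + (4/9)·(-3/2) + (4/9)·6 = 3.
y-coordinate: (1/9)·5 + (4/9)·(-12) + (4/9)·3 = -31/9.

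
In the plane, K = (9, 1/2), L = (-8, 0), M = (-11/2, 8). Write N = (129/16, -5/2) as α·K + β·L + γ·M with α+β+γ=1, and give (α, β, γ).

(1, 3/8, -3/8)

Signed area of the reference triangle: [KLM] = ½·(9·(0−8) + (-8)·(8−(1/2)) + (-11/2)·(1/2−0)) = ½·(-72 − 60 − 11/4) = -539/8.
[NLM] = ½·((129/16)·(0−8) + (-8)·(8−(-5/2)) + (-11/2)·(-5/2−0)) = ½·(-129/2 − 84 + 55/4) = -539/8, so the K-coordinate is (-539/8)/(-539/8) = 1.
[KNM] = ½·(9·(-5/2−8) + (129/16)·(8−(1/2)) + (-11/2)·(1/2−(-5/2))) = ½·(-189/2 + 1935/32 − 33/2) = -1617/64, so the L-coordinate is 3/8.
[KLN] = ½·(9·(0−(-5/2)) + (-8)·(-5/2−(1/2)) + (129/16)·(1/2−0)) = ½·(45/2 + 24 + 129/32) = 1617/64, so the M-coordinate is -3/8.
Check: 1 + 3/8 − 3/8 = 1.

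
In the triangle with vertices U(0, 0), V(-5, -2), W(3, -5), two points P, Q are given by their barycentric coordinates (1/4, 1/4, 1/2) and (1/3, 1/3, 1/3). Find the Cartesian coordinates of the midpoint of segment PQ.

Barycentric coordinates of the midpoint are the average: (7/24, 7/24, 5/12).
Converting: (7/24)·U + (7/24)·V + (5/12)·W = (-5/24, -8/3).

(-5/24, -8/3)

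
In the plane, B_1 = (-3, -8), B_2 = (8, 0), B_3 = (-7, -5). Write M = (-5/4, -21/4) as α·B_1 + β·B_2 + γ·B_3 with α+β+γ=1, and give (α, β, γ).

(1/2, 1/4, 1/4)

Signed area of the reference triangle: [B_1B_2B_3] = ½·((-3)·(0−(-5)) + 8·(-5−(-8)) + (-7)·(-8−0)) = ½·(-15 + 24 + 56) = 65/2.
[MB_2B_3] = ½·((-5/4)·(0−(-5)) + 8·(-5−(-21/4)) + (-7)·(-21/4−0)) = ½·(-25/4 + 2 + 147/4) = 65/4, so the B_1-coordinate is (65/4)/(65/2) = 1/2.
[B_1MB_3] = ½·((-3)·(-21/4−(-5)) + (-5/4)·(-5−(-8)) + (-7)·(-8−(-21/4))) = ½·(3/4 − 15/4 + 77/4) = 65/8, so the B_2-coordinate is 1/4.
[B_1B_2M] = ½·((-3)·(0−(-21/4)) + 8·(-21/4−(-8)) + (-5/4)·(-8−0)) = ½·(-63/4 + 22 + 10) = 65/8, so the B_3-coordinate is 1/4.
Check: 1/2 + 1/4 + 1/4 = 1.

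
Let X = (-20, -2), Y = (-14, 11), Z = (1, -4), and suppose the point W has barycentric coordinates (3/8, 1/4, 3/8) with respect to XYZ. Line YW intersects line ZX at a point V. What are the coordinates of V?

Line YW meets ZX where the Y-coordinate vanishes; zeroing W's Y-weight and renormalizing leaves Z, X-weights 3/8 : 3/8 → (1/2, 1/2).
So V = (1/2)·Z + (1/2)·X = (-19/2, -3).

(-19/2, -3)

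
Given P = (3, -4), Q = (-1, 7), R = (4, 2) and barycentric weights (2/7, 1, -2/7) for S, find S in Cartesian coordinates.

(-9/7, 37/7)

S = (2/7)·P + 1·Q + (-2/7)·R.
x-coordinate: (2/7)·3 + 1·(-1) + (-2/7)·4 = -9/7.
y-coordinate: (2/7)·(-4) + 1·7 + (-2/7)·2 = 37/7.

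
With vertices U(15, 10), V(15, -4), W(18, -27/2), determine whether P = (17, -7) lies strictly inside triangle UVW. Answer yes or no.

yes

Barycentric coordinates of P: (5/21, 2/21, 2/3).
The three coordinates are positive, positive, positive; a point is interior exactly when all three are positive.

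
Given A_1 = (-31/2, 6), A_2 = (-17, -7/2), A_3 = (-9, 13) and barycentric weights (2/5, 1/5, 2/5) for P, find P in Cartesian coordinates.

P = (2/5)·A_1 + (1/5)·A_2 + (2/5)·A_3.
x-coordinate: (2/5)·(-31/2) + (1/5)·(-17) + (2/5)·(-9) = -66/5.
y-coordinate: (2/5)·6 + (1/5)·(-7/2) + (2/5)·13 = 69/10.

(-66/5, 69/10)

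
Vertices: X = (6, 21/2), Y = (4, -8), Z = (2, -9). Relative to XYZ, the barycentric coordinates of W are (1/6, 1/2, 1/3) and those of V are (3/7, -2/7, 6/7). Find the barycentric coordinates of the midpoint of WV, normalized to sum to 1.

Since both coordinate triples sum to 1, the midpoint's barycentrics are the componentwise average.
(1/6+3/7)/2 = 25/84; similarly 3/28 and 25/42.

(25/84, 3/28, 25/42)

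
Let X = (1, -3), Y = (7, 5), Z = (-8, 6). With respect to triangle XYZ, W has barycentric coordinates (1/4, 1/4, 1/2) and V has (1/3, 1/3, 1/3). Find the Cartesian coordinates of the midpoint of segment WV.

Barycentric coordinates of the midpoint are the average: (7/24, 7/24, 5/12).
Converting: (7/24)·X + (7/24)·Y + (5/12)·Z = (-1, 37/12).

(-1, 37/12)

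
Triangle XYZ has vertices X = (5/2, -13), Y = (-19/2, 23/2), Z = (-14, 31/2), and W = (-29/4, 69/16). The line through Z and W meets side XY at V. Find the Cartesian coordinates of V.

Barycentric coordinates of W with respect to XYZ: (3/8, 1/8, 1/2).
On side XY the Z-coordinate is zero; dropping W's Z-weight 1/2 and renormalizing the remaining 3/8 : 1/8 gives weights 3/4, 1/4 on X, Y.
V = (3/4)·(5/2, -13) + (1/4)·(-19/2, 23/2) = (-1/2, -55/8).

(-1/2, -55/8)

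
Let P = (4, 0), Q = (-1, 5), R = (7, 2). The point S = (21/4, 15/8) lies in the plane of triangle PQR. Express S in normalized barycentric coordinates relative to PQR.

(1/4, 1/8, 5/8)

Signed area of the reference triangle: [PQR] = ½·(4·(5−2) + (-1)·(2−0) + 7·(0−5)) = ½·(12 − 2 − 35) = -25/2.
[SQR] = ½·((21/4)·(5−2) + (-1)·(2−(15/8)) + 7·(15/8−5)) = ½·(63/4 − 1/8 − 175/8) = -25/8, so the P-coordinate is (-25/8)/(-25/2) = 1/4.
[PSR] = ½·(4·(15/8−2) + (21/4)·(2−0) + 7·(0−(15/8))) = ½·(-1/2 + 21/2 − 105/8) = -25/16, so the Q-coordinate is 1/8.
[PQS] = ½·(4·(5−(15/8)) + (-1)·(15/8−0) + (21/4)·(0−5)) = ½·(25/2 − 15/8 − 105/4) = -125/16, so the R-coordinate is 5/8.
Check: 1/4 + 1/8 + 5/8 = 1.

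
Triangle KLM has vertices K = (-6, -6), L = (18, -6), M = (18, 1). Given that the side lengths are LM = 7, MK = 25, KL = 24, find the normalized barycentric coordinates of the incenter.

The incenter has barycentric coordinates proportional to the opposite side lengths: (7 : 25 : 24).
Normalizing by 7+25+24 = 56 gives (1/8, 25/56, 3/7).

(1/8, 25/56, 3/7)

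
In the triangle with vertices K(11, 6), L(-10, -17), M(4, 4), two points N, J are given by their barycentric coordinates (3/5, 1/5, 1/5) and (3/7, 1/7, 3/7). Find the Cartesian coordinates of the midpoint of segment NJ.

Barycentric coordinates of the midpoint are the average: (18/35, 6/35, 11/35).
Converting: (18/35)·K + (6/35)·L + (11/35)·M = (26/5, 10/7).

(26/5, 10/7)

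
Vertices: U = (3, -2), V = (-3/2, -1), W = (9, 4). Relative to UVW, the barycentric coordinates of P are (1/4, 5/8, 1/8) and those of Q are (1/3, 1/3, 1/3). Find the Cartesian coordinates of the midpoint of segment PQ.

Barycentric coordinates of the midpoint are the average: (7/24, 23/48, 11/48).
Converting: (7/24)·U + (23/48)·V + (11/48)·W = (71/32, -7/48).

(71/32, -7/48)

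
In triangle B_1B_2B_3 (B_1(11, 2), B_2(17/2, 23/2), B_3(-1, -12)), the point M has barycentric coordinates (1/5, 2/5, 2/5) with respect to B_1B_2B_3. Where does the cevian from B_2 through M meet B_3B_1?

(3, -22/3)

Line B_2M meets B_3B_1 where the B_2-coordinate vanishes; zeroing M's B_2-weight and renormalizing leaves B_3, B_1-weights 2/5 : 1/5 → (2/3, 1/3).
So N = (2/3)·B_3 + (1/3)·B_1 = (3, -22/3).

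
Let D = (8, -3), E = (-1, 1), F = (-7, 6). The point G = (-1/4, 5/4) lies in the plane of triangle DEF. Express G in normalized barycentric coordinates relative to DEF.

(1/4, 1/2, 1/4)

Signed area of the reference triangle: [DEF] = ½·(8·(1−6) + (-1)·(6−(-3)) + (-7)·(-3−1)) = ½·(-40 − 9 + 28) = -21/2.
[GEF] = ½·((-1/4)·(1−6) + (-1)·(6−(5/4)) + (-7)·(5/4−1)) = ½·(5/4 − 19/4 − 7/4) = -21/8, so the D-coordinate is (-21/8)/(-21/2) = 1/4.
[DGF] = ½·(8·(5/4−6) + (-1/4)·(6−(-3)) + (-7)·(-3−(5/4))) = ½·(-38 − 9/4 + 119/4) = -21/4, so the E-coordinate is 1/2.
[DEG] = ½·(8·(1−(5/4)) + (-1)·(5/4−(-3)) + (-1/4)·(-3−1)) = ½·(-2 − 17/4 + 1) = -21/8, so the F-coordinate is 1/4.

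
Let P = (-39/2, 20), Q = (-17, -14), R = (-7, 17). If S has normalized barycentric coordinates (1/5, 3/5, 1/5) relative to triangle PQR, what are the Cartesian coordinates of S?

S = (1/5)·P + (3/5)·Q + (1/5)·R.
x-coordinate: (1/5)·(-39/2) + (3/5)·(-17) + (1/5)·(-7) = -31/2.
y-coordinate: (1/5)·20 + (3/5)·(-14) + (1/5)·17 = -1.

(-31/2, -1)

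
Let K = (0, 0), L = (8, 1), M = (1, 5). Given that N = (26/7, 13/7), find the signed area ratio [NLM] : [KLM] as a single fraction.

2/7

[KLM] = ½·(0·(1−5) + 8·(5−0) + 1·(0−1)) = ½·(0 + 40 − 1) = 39/2.
[NLM] = ½·((26/7)·(1−5) + 8·(5−(13/7)) + 1·(13/7−1)) = ½·(-104/7 + 176/7 + 6/7) = 39/7, so the ratio is (39/7)/(39/2) = 2/7.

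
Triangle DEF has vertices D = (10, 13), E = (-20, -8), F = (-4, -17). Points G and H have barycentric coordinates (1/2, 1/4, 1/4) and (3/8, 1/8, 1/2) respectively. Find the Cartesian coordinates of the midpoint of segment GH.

(-7/8, -35/16)

Barycentric coordinates of the midpoint are the average: (7/16, 3/16, 3/8).
Converting: (7/16)·D + (3/16)·E + (3/8)·F = (-7/8, -35/16).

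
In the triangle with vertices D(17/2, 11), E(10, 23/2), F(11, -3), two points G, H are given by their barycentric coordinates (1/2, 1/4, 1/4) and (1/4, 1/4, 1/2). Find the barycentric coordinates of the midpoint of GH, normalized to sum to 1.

Since both coordinate triples sum to 1, the midpoint's barycentrics are the componentwise average.
(1/2+1/4)/2 = 3/8; similarly 1/4 and 3/8.

(3/8, 1/4, 3/8)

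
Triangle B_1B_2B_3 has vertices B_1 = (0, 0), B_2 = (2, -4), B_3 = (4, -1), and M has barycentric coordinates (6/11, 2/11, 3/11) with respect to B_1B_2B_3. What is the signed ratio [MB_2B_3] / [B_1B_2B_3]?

6/11

The signed ratio [MB_2B_3]/[B_1B_2B_3] equals the barycentric coordinate of M at vertex B_1, which is 6/11.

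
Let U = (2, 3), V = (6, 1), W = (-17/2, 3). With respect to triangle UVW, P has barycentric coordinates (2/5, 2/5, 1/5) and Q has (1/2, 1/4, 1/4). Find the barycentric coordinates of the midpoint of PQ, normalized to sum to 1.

(9/20, 13/40, 9/40)

Since both coordinate triples sum to 1, the midpoint's barycentrics are the componentwise average.
(2/5+1/2)/2 = 9/20; similarly 13/40 and 9/40.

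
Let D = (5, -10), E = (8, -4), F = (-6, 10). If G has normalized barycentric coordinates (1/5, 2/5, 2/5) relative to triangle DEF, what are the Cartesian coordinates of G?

G = (1/5)·D + (2/5)·E + (2/5)·F.
x-coordinate: (1/5)·5 + (2/5)·8 + (2/5)·(-6) = 9/5.
y-coordinate: (1/5)·(-10) + (2/5)·(-4) + (2/5)·10 = 2/5.

(9/5, 2/5)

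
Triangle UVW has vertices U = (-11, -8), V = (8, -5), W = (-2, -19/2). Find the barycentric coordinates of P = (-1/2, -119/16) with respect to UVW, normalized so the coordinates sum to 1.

(1/4, 3/8, 3/8)

Signed area of the reference triangle: [UVW] = ½·((-11)·(-5−(-19/2)) + 8·(-19/2−(-8)) + (-2)·(-8−(-5))) = ½·(-99/2 − 12 + 6) = -111/4.
[PVW] = ½·((-1/2)·(-5−(-19/2)) + 8·(-19/2−(-119/16)) + (-2)·(-119/16−(-5))) = ½·(-9/4 − 33/2 + 39/8) = -111/16, so the U-coordinate is (-111/16)/(-111/4) = 1/4.
[UPW] = ½·((-11)·(-119/16−(-19/2)) + (-1/2)·(-19/2−(-8)) + (-2)·(-8−(-119/16))) = ½·(-363/16 + 3/4 + 9/8) = -333/32, so the V-coordinate is 3/8.
[UVP] = ½·((-11)·(-5−(-119/16)) + 8·(-119/16−(-8)) + (-1/2)·(-8−(-5))) = ½·(-429/16 + 9/2 + 3/2) = -333/32, so the W-coordinate is 3/8.
Check: 1/4 + 3/8 + 3/8 = 1.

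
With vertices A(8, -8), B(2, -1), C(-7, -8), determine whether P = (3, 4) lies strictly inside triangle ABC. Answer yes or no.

Barycentric coordinates of P: (-38/105, 12/7, -37/105).
The three coordinates are negative, positive, negative; a point is interior exactly when all three are positive.

no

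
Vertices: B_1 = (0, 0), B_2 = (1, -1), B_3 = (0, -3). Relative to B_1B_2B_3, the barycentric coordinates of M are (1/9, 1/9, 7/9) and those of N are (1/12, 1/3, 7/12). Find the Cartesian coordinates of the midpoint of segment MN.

Barycentric coordinates of the midpoint are the average: (7/72, 2/9, 49/72).
Converting: (7/72)·B_1 + (2/9)·B_2 + (49/72)·B_3 = (2/9, -163/72).

(2/9, -163/72)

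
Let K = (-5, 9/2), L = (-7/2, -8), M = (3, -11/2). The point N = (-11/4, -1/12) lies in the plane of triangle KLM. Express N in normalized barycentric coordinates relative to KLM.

(7/12, 1/6, 1/4)

Signed area of the reference triangle: [KLM] = ½·((-5)·(-8−(-11/2)) + (-7/2)·(-11/2−(9/2)) + 3·(9/2−(-8))) = ½·(25/2 + 35 + 75/2) = 85/2.
[NLM] = ½·((-11/4)·(-8−(-11/2)) + (-7/2)·(-11/2−(-1/12)) + 3·(-1/12−(-8))) = ½·(55/8 + 455/24 + 95/4) = 595/24, so the K-coordinate is (595/24)/(85/2) = 7/12.
[KNM] = ½·((-5)·(-1/12−(-11/2)) + (-11/4)·(-11/2−(9/2)) + 3·(9/2−(-1/12))) = ½·(-325/12 + 55/2 + 55/4) = 85/12, so the L-coordinate is 1/6.
[KLN] = ½·((-5)·(-8−(-1/12)) + (-7/2)·(-1/12−(9/2)) + (-11/4)·(9/2−(-8))) = ½·(475/12 + 385/24 − 275/8) = 85/8, so the M-coordinate is 1/4.
Check: 7/12 + 1/6 + 1/4 = 1.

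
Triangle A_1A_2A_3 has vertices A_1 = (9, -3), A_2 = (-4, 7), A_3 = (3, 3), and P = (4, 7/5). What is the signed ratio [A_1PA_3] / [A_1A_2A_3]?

1/5

[A_1A_2A_3] = ½·(9·(7−3) + (-4)·(3−(-3)) + 3·(-3−7)) = ½·(36 − 24 − 30) = -9.
[A_1PA_3] = ½·(9·(7/5−3) + 4·(3−(-3)) + 3·(-3−(7/5))) = ½·(-72/5 + 24 − 66/5) = -9/5, so the ratio is (-9/5)/(-9) = 1/5.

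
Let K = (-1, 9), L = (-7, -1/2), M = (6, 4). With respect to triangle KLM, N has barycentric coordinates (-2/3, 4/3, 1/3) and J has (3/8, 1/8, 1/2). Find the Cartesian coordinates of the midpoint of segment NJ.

(-59/24, -1/96)

Barycentric coordinates of the midpoint are the average: (-7/48, 35/48, 5/12).
Converting: (-7/48)·K + (35/48)·L + (5/12)·M = (-59/24, -1/96).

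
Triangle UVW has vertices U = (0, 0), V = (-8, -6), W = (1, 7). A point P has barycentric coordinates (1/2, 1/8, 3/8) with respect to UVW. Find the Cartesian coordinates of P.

(-5/8, 15/8)

P = (1/2)·U + (1/8)·V + (3/8)·W.
x-coordinate: (1/2)·0 + (1/8)·(-8) + (3/8)·1 = -5/8.
y-coordinate: (1/2)·0 + (1/8)·(-6) + (3/8)·7 = 15/8.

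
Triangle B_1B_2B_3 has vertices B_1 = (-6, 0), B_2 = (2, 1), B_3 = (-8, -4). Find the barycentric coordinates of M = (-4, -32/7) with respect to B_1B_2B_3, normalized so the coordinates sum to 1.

(-6/7, 4/7, 9/7)

Signed area of the reference triangle: [B_1B_2B_3] = ½·((-6)·(1−(-4)) + 2·(-4−0) + (-8)·(0−1)) = ½·(-30 − 8 + 8) = -15.
[MB_2B_3] = ½·((-4)·(1−(-4)) + 2·(-4−(-32/7)) + (-8)·(-32/7−1)) = ½·(-20 + 8/7 + 312/7) = 90/7, so the B_1-coordinate is (90/7)/(-15) = -6/7.
[B_1MB_3] = ½·((-6)·(-32/7−(-4)) + (-4)·(-4−0) + (-8)·(0−(-32/7))) = ½·(24/7 + 16 − 256/7) = -60/7, so the B_2-coordinate is 4/7.
[B_1B_2M] = ½·((-6)·(1−(-32/7)) + 2·(-32/7−0) + (-4)·(0−1)) = ½·(-234/7 − 64/7 + 4) = -135/7, so the B_3-coordinate is 9/7.
Check: -6/7 + 4/7 + 9/7 = 1.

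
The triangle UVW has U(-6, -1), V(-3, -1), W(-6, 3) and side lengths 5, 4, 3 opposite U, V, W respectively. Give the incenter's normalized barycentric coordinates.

The incenter has barycentric coordinates proportional to the opposite side lengths: (5 : 4 : 3).
Normalizing by 5+4+3 = 12 gives (5/12, 1/3, 1/4).

(5/12, 1/3, 1/4)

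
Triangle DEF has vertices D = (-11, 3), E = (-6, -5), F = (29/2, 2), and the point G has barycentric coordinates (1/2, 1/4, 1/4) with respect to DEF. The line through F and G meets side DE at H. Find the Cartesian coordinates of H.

(-28/3, 1/3)

Line FG meets DE where the F-coordinate vanishes; zeroing G's F-weight and renormalizing leaves D, E-weights 1/2 : 1/4 → (2/3, 1/3).
So H = (2/3)·D + (1/3)·E = (-28/3, 1/3).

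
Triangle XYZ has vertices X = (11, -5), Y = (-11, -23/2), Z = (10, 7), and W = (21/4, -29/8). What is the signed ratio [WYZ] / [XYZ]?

1/2

[XYZ] = ½·(11·(-23/2−7) + (-11)·(7−(-5)) + 10·(-5−(-23/2))) = ½·(-407/2 − 132 + 65) = -541/4.
[WYZ] = ½·((21/4)·(-23/2−7) + (-11)·(7−(-29/8)) + 10·(-29/8−(-23/2))) = ½·(-777/8 − 935/8 + 315/4) = -541/8, so the ratio is (-541/8)/(-541/4) = 1/2.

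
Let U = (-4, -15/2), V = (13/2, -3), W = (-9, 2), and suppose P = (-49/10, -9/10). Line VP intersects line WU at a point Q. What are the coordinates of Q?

(-31/4, -3/8)

Barycentric coordinates of P with respect to UVW: (1/5, 1/5, 3/5).
On side WU the V-coordinate is zero; dropping P's V-weight 1/5 and renormalizing the remaining 3/5 : 1/5 gives weights 3/4, 1/4 on W, U.
Q = (3/4)·(-9, 2) + (1/4)·(-4, -15/2) = (-31/4, -3/8).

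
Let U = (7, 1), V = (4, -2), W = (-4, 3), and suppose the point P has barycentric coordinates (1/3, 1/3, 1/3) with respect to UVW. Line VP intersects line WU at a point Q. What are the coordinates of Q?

Line VP meets WU where the V-coordinate vanishes; zeroing P's V-weight and renormalizing leaves W, U-weights 1/3 : 1/3 → (1/2, 1/2).
So Q = (1/2)·W + (1/2)·U = (3/2, 2).

(3/2, 2)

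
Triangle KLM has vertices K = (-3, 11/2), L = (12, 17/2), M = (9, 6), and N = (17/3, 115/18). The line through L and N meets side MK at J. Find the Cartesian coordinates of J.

(27/7, 81/14)

Barycentric coordinates of N with respect to KLM: (1/3, 2/9, 4/9).
On side MK the L-coordinate is zero; dropping N's L-weight 2/9 and renormalizing the remaining 4/9 : 1/3 gives weights 4/7, 3/7 on M, K.
J = (4/7)·(9, 6) + (3/7)·(-3, 11/2) = (27/7, 81/14).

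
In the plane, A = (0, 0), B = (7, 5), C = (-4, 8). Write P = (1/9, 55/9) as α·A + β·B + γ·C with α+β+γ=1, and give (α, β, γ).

Signed area of the reference triangle: [ABC] = ½·(0·(5−8) + 7·(8−0) + (-4)·(0−5)) = ½·(0 + 56 + 20) = 38.
[PBC] = ½·((1/9)·(5−8) + 7·(8−(55/9)) + (-4)·(55/9−5)) = ½·(-1/3 + 119/9 − 40/9) = 38/9, so the A-coordinate is (38/9)/38 = 1/9.
[APC] = ½·(0·(55/9−8) + (1/9)·(8−0) + (-4)·(0−(55/9))) = ½·(0 + 8/9 + 220/9) = 38/3, so the B-coordinate is 1/3.
[ABP] = ½·(0·(5−(55/9)) + 7·(55/9−0) + (1/9)·(0−5)) = ½·(0 + 385/9 − 5/9) = 190/9, so the C-coordinate is 5/9.

(1/9, 1/3, 5/9)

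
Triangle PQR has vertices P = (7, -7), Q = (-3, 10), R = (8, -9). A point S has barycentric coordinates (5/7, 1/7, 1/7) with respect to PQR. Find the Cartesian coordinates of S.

(40/7, -34/7)

S = (5/7)·P + (1/7)·Q + (1/7)·R.
x-coordinate: (5/7)·7 + (1/7)·(-3) + (1/7)·8 = 40/7.
y-coordinate: (5/7)·(-7) + (1/7)·10 + (1/7)·(-9) = -34/7.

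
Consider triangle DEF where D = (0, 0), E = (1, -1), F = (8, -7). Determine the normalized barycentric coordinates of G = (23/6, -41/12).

(1/12, 1/2, 5/12)

Signed area of the reference triangle: [DEF] = ½·(0·(-1−(-7)) + 1·(-7−0) + 8·(0−(-1))) = ½·(0 − 7 + 8) = 1/2.
[GEF] = ½·((23/6)·(-1−(-7)) + 1·(-7−(-41/12)) + 8·(-41/12−(-1))) = ½·(23 − 43/12 − 58/3) = 1/24, so the D-coordinate is (1/24)/(1/2) = 1/12.
[DGF] = ½·(0·(-41/12−(-7)) + (23/6)·(-7−0) + 8·(0−(-41/12))) = ½·(0 − 161/6 + 82/3) = 1/4, so the E-coordinate is 1/2.
[DEG] = ½·(0·(-1−(-41/12)) + 1·(-41/12−0) + (23/6)·(0−(-1))) = ½·(0 − 41/12 + 23/6) = 5/24, so the F-coordinate is 5/12.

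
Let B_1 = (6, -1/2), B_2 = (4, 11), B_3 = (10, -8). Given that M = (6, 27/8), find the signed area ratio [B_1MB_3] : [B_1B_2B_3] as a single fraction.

1/2

[B_1B_2B_3] = ½·(6·(11−(-8)) + 4·(-8−(-1/2)) + 10·(-1/2−11)) = ½·(114 − 30 − 115) = -31/2.
[B_1MB_3] = ½·(6·(27/8−(-8)) + 6·(-8−(-1/2)) + 10·(-1/2−(27/8))) = ½·(273/4 − 45 − 155/4) = -31/4, so the ratio is (-31/4)/(-31/2) = 1/2.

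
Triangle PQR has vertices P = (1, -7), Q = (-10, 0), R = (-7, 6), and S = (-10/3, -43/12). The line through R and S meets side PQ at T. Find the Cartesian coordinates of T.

(-3, -49/11)

Barycentric coordinates of S with respect to PQR: (7/12, 1/3, 1/12).
On side PQ the R-coordinate is zero; dropping S's R-weight 1/12 and renormalizing the remaining 7/12 : 1/3 gives weights 7/11, 4/11 on P, Q.
T = (7/11)·(1, -7) + (4/11)·(-10, 0) = (-3, -49/11).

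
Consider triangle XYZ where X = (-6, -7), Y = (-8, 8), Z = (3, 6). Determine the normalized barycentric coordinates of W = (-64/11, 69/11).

(1/11, 8/11, 2/11)

Signed area of the reference triangle: [XYZ] = ½·((-6)·(8−6) + (-8)·(6−(-7)) + 3·(-7−8)) = ½·(-12 − 104 − 45) = -161/2.
[WYZ] = ½·((-64/11)·(8−6) + (-8)·(6−(69/11)) + 3·(69/11−8)) = ½·(-128/11 + 24/11 − 57/11) = -161/22, so the X-coordinate is (-161/22)/(-161/2) = 1/11.
[XWZ] = ½·((-6)·(69/11−6) + (-64/11)·(6−(-7)) + 3·(-7−(69/11))) = ½·(-18/11 − 832/11 − 438/11) = -644/11, so the Y-coordinate is 8/11.
[XYW] = ½·((-6)·(8−(69/11)) + (-8)·(69/11−(-7)) + (-64/11)·(-7−8)) = ½·(-114/11 − 1168/11 + 960/11) = -161/11, so the Z-coordinate is 2/11.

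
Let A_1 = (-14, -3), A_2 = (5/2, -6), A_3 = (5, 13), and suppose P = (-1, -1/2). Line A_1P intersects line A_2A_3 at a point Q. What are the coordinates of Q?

Barycentric coordinates of P with respect to A_1A_2A_3: (1/4, 1/2, 1/4).
On side A_2A_3 the A_1-coordinate is zero; dropping P's A_1-weight 1/4 and renormalizing the remaining 1/2 : 1/4 gives weights 2/3, 1/3 on A_2, A_3.
Q = (2/3)·(5/2, -6) + (1/3)·(5, 13) = (10/3, 1/3).

(10/3, 1/3)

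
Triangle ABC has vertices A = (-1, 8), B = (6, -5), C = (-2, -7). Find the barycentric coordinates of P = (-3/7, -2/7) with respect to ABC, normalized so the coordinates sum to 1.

(3/7, 1/7, 3/7)

Signed area of the reference triangle: [ABC] = ½·((-1)·(-5−(-7)) + 6·(-7−8) + (-2)·(8−(-5))) = ½·(-2 − 90 − 26) = -59.
[PBC] = ½·((-3/7)·(-5−(-7)) + 6·(-7−(-2/7)) + (-2)·(-2/7−(-5))) = ½·(-6/7 − 282/7 − 66/7) = -177/7, so the A-coordinate is (-177/7)/(-59) = 3/7.
[APC] = ½·((-1)·(-2/7−(-7)) + (-3/7)·(-7−8) + (-2)·(8−(-2/7))) = ½·(-47/7 + 45/7 − 116/7) = -59/7, so the B-coordinate is 1/7.
[ABP] = ½·((-1)·(-5−(-2/7)) + 6·(-2/7−8) + (-3/7)·(8−(-5))) = ½·(33/7 − 348/7 − 39/7) = -177/7, so the C-coordinate is 3/7.
Check: 3/7 + 1/7 + 3/7 = 1.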